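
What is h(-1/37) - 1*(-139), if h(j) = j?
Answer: 5142/37 ≈ 138.97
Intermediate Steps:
h(-1/37) - 1*(-139) = -1/37 - 1*(-139) = -1*1/37 + 139 = -1/37 + 139 = 5142/37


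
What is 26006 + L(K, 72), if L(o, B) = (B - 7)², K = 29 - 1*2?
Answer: 30231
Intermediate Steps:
K = 27 (K = 29 - 2 = 27)
L(o, B) = (-7 + B)²
26006 + L(K, 72) = 26006 + (-7 + 72)² = 26006 + 65² = 26006 + 4225 = 30231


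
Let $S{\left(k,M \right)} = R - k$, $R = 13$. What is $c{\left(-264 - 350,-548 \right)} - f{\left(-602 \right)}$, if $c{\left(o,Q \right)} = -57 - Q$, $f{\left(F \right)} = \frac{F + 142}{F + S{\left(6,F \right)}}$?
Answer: $\frac{58337}{119} \approx 490.23$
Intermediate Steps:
$S{\left(k,M \right)} = 13 - k$
$f{\left(F \right)} = \frac{142 + F}{7 + F}$ ($f{\left(F \right)} = \frac{F + 142}{F + \left(13 - 6\right)} = \frac{142 + F}{F + \left(13 - 6\right)} = \frac{142 + F}{F + 7} = \frac{142 + F}{7 + F}$)
$c{\left(-264 - 350,-548 \right)} - f{\left(-602 \right)} = \left(-57 - -548\right) - \frac{142 - 602}{7 - 602} = \left(-57 + 548\right) - \frac{1}{-595} \left(-460\right) = 491 - \left(- \frac{1}{595}\right) \left(-460\right) = 491 - \frac{92}{119} = \frac{58337}{119}$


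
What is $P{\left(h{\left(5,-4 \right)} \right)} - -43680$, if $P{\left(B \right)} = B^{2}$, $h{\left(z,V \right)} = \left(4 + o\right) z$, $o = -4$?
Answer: $43680$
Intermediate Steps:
$h{\left(z,V \right)} = 0$ ($h{\left(z,V \right)} = \left(4 - 4\right) z = 0 z = 0$)
$P{\left(h{\left(5,-4 \right)} \right)} - -43680 = 0^{2} - -43680 = 0 + 43680 = 43680$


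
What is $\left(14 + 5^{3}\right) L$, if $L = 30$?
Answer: $4170$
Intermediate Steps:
$\left(14 + 5^{3}\right) L = \left(14 + 5^{3}\right) 30 = \left(14 + 125\right) 30 = 139 \cdot 30 = 4170$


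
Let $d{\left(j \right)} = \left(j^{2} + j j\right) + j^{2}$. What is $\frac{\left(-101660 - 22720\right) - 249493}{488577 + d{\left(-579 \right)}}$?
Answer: $- \frac{373873}{1494300} \approx -0.2502$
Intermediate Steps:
$d{\left(j \right)} = 3 j^{2}$ ($d{\left(j \right)} = \left(j^{2} + j^{2}\right) + j^{2} = 2 j^{2} + j^{2} = 3 j^{2}$)
$\frac{\left(-101660 - 22720\right) - 249493}{488577 + d{\left(-579 \right)}} = \frac{\left(-101660 - 22720\right) - 249493}{488577 + 3 \left(-579\right)^{2}} = \frac{-124380 - 249493}{488577 + 3 \cdot 335241} = - \frac{373873}{488577 + 1005723} = - \frac{373873}{1494300}$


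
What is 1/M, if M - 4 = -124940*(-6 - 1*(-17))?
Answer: -1/1374336 ≈ -7.2762e-7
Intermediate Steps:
M = -1374336 (M = 4 - 124940*(-6 - 1*(-17)) = 4 - 124940*(-6 + 17) = 4 - 124940*11 = 4 - 1374340 = -1374336)
1/M = 1/(-1374336) = -1/1374336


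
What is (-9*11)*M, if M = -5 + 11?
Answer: -594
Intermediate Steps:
M = 6
(-9*11)*M = -9*11*6 = -99*6 = -594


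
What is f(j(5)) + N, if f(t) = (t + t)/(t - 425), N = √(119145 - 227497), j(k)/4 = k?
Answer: -8/81 + 8*I*√1693 ≈ -0.098765 + 329.17*I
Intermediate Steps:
j(k) = 4*k
N = 8*I*√1693 (N = √(-108352) = 8*I*√1693 ≈ 329.17*I)
f(t) = 2*t/(-425 + t) (f(t) = (2*t)/(-425 + t) = 2*t/(-425 + t))
f(j(5)) + N = 2*(4*5)/(-425 + 4*5) + 8*I*√1693 = 2*20/(-425 + 20) + 8*I*√1693 = 2*20/(-405) + 8*I*√1693 = 2*20*(-1/405) + 8*I*√1693 = -8/81 + 8*I*√1693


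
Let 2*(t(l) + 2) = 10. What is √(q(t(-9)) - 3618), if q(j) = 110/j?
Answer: 2*I*√8058/3 ≈ 59.844*I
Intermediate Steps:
t(l) = 3 (t(l) = -2 + (½)*10 = -2 + 5 = 3)
√(q(t(-9)) - 3618) = √(110/3 - 3618) = √(-10744/3) = 2*I*√8058/3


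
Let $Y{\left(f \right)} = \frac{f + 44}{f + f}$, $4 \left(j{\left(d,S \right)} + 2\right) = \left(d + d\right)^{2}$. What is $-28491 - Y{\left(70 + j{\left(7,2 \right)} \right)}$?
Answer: $- \frac{6667055}{234} \approx -28492.0$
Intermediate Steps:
$j{\left(d,S \right)} = -2 + d^{2}$ ($j{\left(d,S \right)} = -2 + \frac{\left(d + d\right)^{2}}{4} = -2 + \frac{\left(2 d\right)^{2}}{4} = -2 + \frac{4 d^{2}}{4} = -2 + d^{2}$)
$Y{\left(f \right)} = \frac{44 + f}{2 f}$
$-28491 - Y{\left(70 + j{\left(7,2 \right)} \right)} = -28491 - \frac{44 + \left(70 - \left(2 - 7^{2}\right)\right)}{2 \left(70 - \left(2 - 7^{2}\right)\right)} = -28491 - \frac{44 + \left(70 + \left(-2 + 49\right)\right)}{2 \left(70 + \left(-2 + 49\right)\right)} = -28491 - \frac{44 + \left(70 + 47\right)}{2 \left(70 + 47\right)} = -28491 - \frac{44 + 117}{2 \cdot 117} = -28491 - \frac{1}{2} \cdot \frac{1}{117} \cdot 161 = -28491 - \frac{161}{234} = - \frac{6667055}{234}$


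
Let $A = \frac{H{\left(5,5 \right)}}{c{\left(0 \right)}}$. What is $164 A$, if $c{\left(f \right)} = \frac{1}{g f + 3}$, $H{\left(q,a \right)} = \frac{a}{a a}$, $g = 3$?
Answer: $\frac{492}{5} \approx 98.4$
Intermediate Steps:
$H{\left(q,a \right)} = \frac{1}{a}$ ($H{\left(q,a \right)} = \frac{a}{a^{2}} = \frac{1}{a}$)
$c{\left(f \right)} = \frac{1}{3 + 3 f}$ ($c{\left(f \right)} = \frac{1}{3 f + 3} = \frac{1}{3 + 3 f}$)
$A = \frac{3}{5}$ ($A = \frac{1}{5 \frac{1}{3 \left(1 + 0\right)}} = \frac{1}{5 \frac{1}{3 \cdot 1}} = \frac{1}{5 \cdot \frac{1}{3} \cdot 1} = \frac{\frac{1}{\frac{1}{3}}}{5} = \frac{1}{5} \cdot 3 = \frac{3}{5} \approx 0.6$)
$164 A = 164 \cdot \frac{3}{5} = \frac{492}{5}$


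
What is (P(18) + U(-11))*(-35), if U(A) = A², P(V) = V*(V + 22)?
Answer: -29435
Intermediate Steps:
P(V) = V*(22 + V)
(P(18) + U(-11))*(-35) = (18*(22 + 18) + (-11)²)*(-35) = (18*40 + 121)*(-35) = (720 + 121)*(-35) = 841*(-35) = -29435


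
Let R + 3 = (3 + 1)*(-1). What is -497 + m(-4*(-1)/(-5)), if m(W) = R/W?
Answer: -1953/4 ≈ -488.25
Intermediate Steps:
R = -7 (R = -3 + (3 + 1)*(-1) = -3 + 4*(-1) = -3 - 4 = -7)
m(W) = -7/W
-497 + m(-4*(-1)/(-5)) = -497 - 7/(-4*(-1)/(-5)) = -497 - 7/(4*(-⅕)) = -497 - 7/(-⅘) = -497 - 7*(-5/4) = -497 + 35/4 = -1953/4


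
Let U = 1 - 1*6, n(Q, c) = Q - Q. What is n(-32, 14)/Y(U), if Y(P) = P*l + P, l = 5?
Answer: 0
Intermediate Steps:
n(Q, c) = 0
U = -5 (U = 1 - 6 = -5)
Y(P) = 6*P (Y(P) = P*5 + P = 5*P + P = 6*P)
n(-32, 14)/Y(U) = 0/((6*(-5))) = 0/(-30) = 0*(-1/30) = 0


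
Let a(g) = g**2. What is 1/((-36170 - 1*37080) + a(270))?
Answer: -1/350 ≈ -0.0028571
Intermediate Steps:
1/((-36170 - 1*37080) + a(270)) = 1/((-36170 - 1*37080) + 270**2) = 1/((-36170 - 37080) + 72900) = 1/(-73250 + 72900) = 1/(-350) = -1/350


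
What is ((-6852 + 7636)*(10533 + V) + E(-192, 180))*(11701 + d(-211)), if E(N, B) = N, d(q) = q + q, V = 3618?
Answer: 125131391568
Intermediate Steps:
d(q) = 2*q
((-6852 + 7636)*(10533 + V) + E(-192, 180))*(11701 + d(-211)) = ((-6852 + 7636)*(10533 + 3618) - 192)*(11701 + 2*(-211)) = (784*14151 - 192)*(11701 - 422) = (11094384 - 192)*11279 = 11094192*11279 = 125131391568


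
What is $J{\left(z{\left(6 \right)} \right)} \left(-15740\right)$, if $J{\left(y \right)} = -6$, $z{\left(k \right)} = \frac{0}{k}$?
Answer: $94440$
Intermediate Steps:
$z{\left(k \right)} = 0$
$J{\left(z{\left(6 \right)} \right)} \left(-15740\right) = \left(-6\right) \left(-15740\right) = 94440$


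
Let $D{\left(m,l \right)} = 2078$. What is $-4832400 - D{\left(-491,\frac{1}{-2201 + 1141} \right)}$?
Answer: $-4834478$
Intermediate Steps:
$-4832400 - D{\left(-491,\frac{1}{-2201 + 1141} \right)} = -4832400 - 2078 = -4834478$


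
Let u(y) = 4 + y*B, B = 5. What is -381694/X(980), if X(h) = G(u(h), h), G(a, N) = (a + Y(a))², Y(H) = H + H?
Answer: -190847/108221472 ≈ -0.0017635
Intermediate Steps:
Y(H) = 2*H
u(y) = 4 + 5*y (u(y) = 4 + y*5 = 4 + 5*y)
G(a, N) = 9*a² (G(a, N) = (a + 2*a)² = (3*a)² = 9*a²)
X(h) = 9*(4 + 5*h)²
-381694/X(980) = -381694*1/(9*(4 + 5*980)²) = -381694*1/(9*(4 + 4900)²) = -381694/(9*4904²) = -381694/(9*24049216) = -381694/216442944 = -381694*1/216442944 = -190847/108221472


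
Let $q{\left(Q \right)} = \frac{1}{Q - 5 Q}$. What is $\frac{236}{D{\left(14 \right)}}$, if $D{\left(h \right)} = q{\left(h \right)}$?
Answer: $-13216$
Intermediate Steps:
$q{\left(Q \right)} = - \frac{1}{4 Q}$ ($q{\left(Q \right)} = \frac{1}{\left(-4\right) Q} = - \frac{1}{4 Q}$)
$D{\left(h \right)} = - \frac{1}{4 h}$
$\frac{236}{D{\left(14 \right)}} = \frac{236}{\left(- \frac{1}{4}\right) \frac{1}{14}} = \frac{236}{- \frac{1}{56}} = 236 \left(-56\right) = -13216$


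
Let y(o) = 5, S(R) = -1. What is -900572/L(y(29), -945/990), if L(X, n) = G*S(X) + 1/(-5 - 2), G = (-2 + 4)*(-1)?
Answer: -6304004/13 ≈ -4.8492e+5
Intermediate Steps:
G = -2 (G = 2*(-1) = -2)
L(X, n) = 13/7 (L(X, n) = -2*(-1) + 1/(-5 - 2) = 2 + 1/(-7) = 2 - ⅐ = 13/7)
-900572/L(y(29), -945/990) = -900572/13/7 = -900572*7/13 = -6304004/13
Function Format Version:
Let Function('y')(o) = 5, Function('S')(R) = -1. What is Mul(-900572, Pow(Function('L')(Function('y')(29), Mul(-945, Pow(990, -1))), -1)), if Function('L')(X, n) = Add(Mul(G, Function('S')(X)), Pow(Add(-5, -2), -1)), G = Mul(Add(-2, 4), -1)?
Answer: Rational(-6304004, 13) ≈ -4.8492e+5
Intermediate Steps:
G = -2 (G = Mul(2, -1) = -2)
Function('L')(X, n) = Rational(13, 7) (Function('L')(X, n) = Add(Mul(-2, -1), Pow(Add(-5, -2), -1)) = Add(2, Pow(-7, -1)) = Add(2, Rational(-1, 7)) = Rational(13, 7))
Mul(-900572, Pow(Function('L')(Function('y')(29), Mul(-945, Pow(990, -1))), -1)) = Mul(-900572, Pow(Rational(13, 7), -1)) = Mul(-900572, Rational(7, 13)) = Rational(-6304004, 13)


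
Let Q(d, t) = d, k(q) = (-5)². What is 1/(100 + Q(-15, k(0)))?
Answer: 1/85 ≈ 0.011765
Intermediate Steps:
k(q) = 25
1/(100 + Q(-15, k(0))) = 1/(100 - 15) = 1/85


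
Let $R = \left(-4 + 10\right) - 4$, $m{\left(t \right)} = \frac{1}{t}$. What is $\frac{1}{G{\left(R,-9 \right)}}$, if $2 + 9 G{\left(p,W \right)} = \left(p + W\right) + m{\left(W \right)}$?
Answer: $- \frac{81}{82} \approx -0.9878$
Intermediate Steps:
$R = 2$ ($R = 6 - 4 = 2$)
$G{\left(p,W \right)} = - \frac{2}{9} + \frac{W}{9} + \frac{p}{9} + \frac{1}{9 W}$ ($G{\left(p,W \right)} = - \frac{2}{9} + \frac{\left(p + W\right) + \frac{1}{W}}{9} = - \frac{2}{9} + \frac{\left(W + p\right) + \frac{1}{W}}{9} = - \frac{2}{9} + \frac{W + p + \frac{1}{W}}{9} = - \frac{2}{9} + \left(\frac{W}{9} + \frac{p}{9} + \frac{1}{9 W}\right) = - \frac{2}{9} + \frac{W}{9} + \frac{p}{9} + \frac{1}{9 W}$)
$\frac{1}{G{\left(R,-9 \right)}} = \frac{1}{\frac{1}{9} \frac{1}{-9} \left(1 - 9 \left(-2 - 9 + 2\right)\right)} = \frac{1}{\frac{1}{9} \left(- \frac{1}{9}\right) \left(1 - -81\right)} = \frac{1}{\frac{1}{9} \left(- \frac{1}{9}\right) \left(1 + 81\right)} = \frac{1}{\frac{1}{9} \left(- \frac{1}{9}\right) 82} = \frac{1}{- \frac{82}{81}} = - \frac{81}{82}$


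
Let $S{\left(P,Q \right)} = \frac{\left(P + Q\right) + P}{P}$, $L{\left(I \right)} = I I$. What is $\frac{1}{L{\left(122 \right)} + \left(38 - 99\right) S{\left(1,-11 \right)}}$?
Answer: $\frac{1}{15433} \approx 6.4796 \cdot 10^{-5}$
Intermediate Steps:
$L{\left(I \right)} = I^{2}$
$S{\left(P,Q \right)} = \frac{Q + 2 P}{P}$
$\frac{1}{L{\left(122 \right)} + \left(38 - 99\right) S{\left(1,-11 \right)}} = \frac{1}{122^{2} + \left(38 - 99\right) \left(2 - \frac{11}{1}\right)} = \frac{1}{14884 - 61 \left(2 - 11\right)} = \frac{1}{14884 - -549} = \frac{1}{14884 + 549} = \frac{1}{15433}$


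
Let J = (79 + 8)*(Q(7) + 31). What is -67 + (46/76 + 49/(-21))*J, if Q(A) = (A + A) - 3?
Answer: -121246/19 ≈ -6381.4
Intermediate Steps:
Q(A) = -3 + 2*A (Q(A) = 2*A - 3 = -3 + 2*A)
J = 3654 (J = (79 + 8)*((-3 + 2*7) + 31) = 87*((-3 + 14) + 31) = 87*(11 + 31) = 87*42 = 3654)
-67 + (46/76 + 49/(-21))*J = -67 + (46/76 + 49/(-21))*3654 = -67 + (46*(1/76) + 49*(-1/21))*3654 = -67 + (23/38 - 7/3)*3654 = -67 - 197/114*3654 = -67 - 119973/19 = -121246/19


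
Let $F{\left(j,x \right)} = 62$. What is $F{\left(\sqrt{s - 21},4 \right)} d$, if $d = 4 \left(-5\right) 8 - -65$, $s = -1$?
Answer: $-5890$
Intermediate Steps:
$d = -95$ ($d = \left(-20\right) 8 + 65 = -160 + 65 = -95$)
$F{\left(\sqrt{s - 21},4 \right)} d = 62 \left(-95\right) = -5890$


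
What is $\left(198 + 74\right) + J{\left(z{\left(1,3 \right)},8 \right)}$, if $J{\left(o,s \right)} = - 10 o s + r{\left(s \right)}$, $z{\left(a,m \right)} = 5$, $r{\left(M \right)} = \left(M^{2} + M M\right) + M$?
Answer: $8$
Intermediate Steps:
$r{\left(M \right)} = M + 2 M^{2}$ ($r{\left(M \right)} = \left(M^{2} + M^{2}\right) + M = 2 M^{2} + M = M + 2 M^{2}$)
$J{\left(o,s \right)} = s \left(1 + 2 s\right) - 10 o s$ ($J{\left(o,s \right)} = - 10 o s + s \left(1 + 2 s\right) = s \left(1 + 2 s\right) - 10 o s$)
$\left(198 + 74\right) + J{\left(z{\left(1,3 \right)},8 \right)} = \left(198 + 74\right) + 8 \left(1 - 50 + 2 \cdot 8\right) = 272 + 8 \left(1 - 50 + 16\right) = 272 + 8 \left(-33\right) = 272 - 264 = 8$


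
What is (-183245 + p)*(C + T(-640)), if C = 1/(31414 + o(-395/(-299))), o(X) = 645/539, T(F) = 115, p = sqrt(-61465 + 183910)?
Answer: -356827766750480/16932791 + 5841814512*sqrt(13605)/16932791 ≈ -2.1033e+7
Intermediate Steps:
p = 3*sqrt(13605) (p = sqrt(122445) = 3*sqrt(13605) ≈ 349.92)
o(X) = 645/539 (o(X) = 645*(1/539) = 645/539)
C = 539/16932791 (C = 1/(31414 + 645/539) = 1/(16932791/539) = 539/16932791 ≈ 3.1832e-5)
(-183245 + p)*(C + T(-640)) = (-183245 + 3*sqrt(13605))*(539/16932791 + 115) = (-183245 + 3*sqrt(13605))*(1947271504/16932791) = -356827766750480/16932791 + 5841814512*sqrt(13605)/16932791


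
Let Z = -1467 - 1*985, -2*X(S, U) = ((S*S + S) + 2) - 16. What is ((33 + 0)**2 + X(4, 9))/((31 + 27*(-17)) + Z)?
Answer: -181/480 ≈ -0.37708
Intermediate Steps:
X(S, U) = 7 - S/2 - S**2/2 (X(S, U) = -(((S*S + S) + 2) - 16)/2 = -(((S**2 + S) + 2) - 16)/2 = -(((S + S**2) + 2) - 16)/2 = -((2 + S + S**2) - 16)/2 = -(-14 + S + S**2)/2 = 7 - S/2 - S**2/2)
Z = -2452 (Z = -1467 - 985 = -2452)
((33 + 0)**2 + X(4, 9))/((31 + 27*(-17)) + Z) = ((33 + 0)**2 + (7 - 1/2*4 - 1/2*4**2))/((31 + 27*(-17)) - 2452) = (33**2 + (7 - 2 - 1/2*16))/((31 - 459) - 2452) = (1089 + (7 - 2 - 8))/(-428 - 2452) = (1089 - 3)/(-2880) = 1086*(-1/2880) = -181/480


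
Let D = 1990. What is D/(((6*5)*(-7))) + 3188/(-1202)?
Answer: -153073/12621 ≈ -12.128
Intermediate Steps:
D/(((6*5)*(-7))) + 3188/(-1202) = 1990/(((6*5)*(-7))) + 3188/(-1202) = 1990/((30*(-7))) + 3188*(-1/1202) = 1990/(-210) - 1594/601 = 1990*(-1/210) - 1594/601 = -199/21 - 1594/601 = -153073/12621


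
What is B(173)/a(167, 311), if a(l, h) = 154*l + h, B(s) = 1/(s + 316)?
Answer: 1/12728181 ≈ 7.8566e-8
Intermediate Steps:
B(s) = 1/(316 + s)
a(l, h) = h + 154*l
B(173)/a(167, 311) = 1/((316 + 173)*(311 + 154*167)) = 1/(489*(311 + 25718)) = (1/489)/26029 = (1/489)*(1/26029) = 1/12728181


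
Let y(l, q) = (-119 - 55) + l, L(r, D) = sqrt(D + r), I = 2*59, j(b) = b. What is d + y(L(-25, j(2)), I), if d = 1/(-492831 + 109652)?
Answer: -66673147/383179 + I*sqrt(23) ≈ -174.0 + 4.7958*I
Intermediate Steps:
I = 118
y(l, q) = -174 + l
d = -1/383179 (d = 1/(-383179) = -1/383179 ≈ -2.6097e-6)
d + y(L(-25, j(2)), I) = -1/383179 + (-174 + sqrt(2 - 25)) = -1/383179 + (-174 + sqrt(-23)) = -1/383179 + (-174 + I*sqrt(23)) = -66673147/383179 + I*sqrt(23)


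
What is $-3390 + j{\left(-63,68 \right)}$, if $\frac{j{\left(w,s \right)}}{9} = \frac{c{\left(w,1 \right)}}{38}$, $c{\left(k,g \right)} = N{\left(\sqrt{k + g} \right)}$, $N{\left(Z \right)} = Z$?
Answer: $-3390 + \frac{9 i \sqrt{62}}{38} \approx -3390.0 + 1.8649 i$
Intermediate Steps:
$c{\left(k,g \right)} = \sqrt{g + k}$ ($c{\left(k,g \right)} = \sqrt{k + g} = \sqrt{g + k}$)
$j{\left(w,s \right)} = \frac{9 \sqrt{1 + w}}{38}$ ($j{\left(w,s \right)} = 9 \frac{\sqrt{1 + w}}{38} = \frac{9 \sqrt{1 + w}}{38}$)
$-3390 + j{\left(-63,68 \right)} = -3390 + \frac{9 \sqrt{1 - 63}}{38} = -3390 + \frac{9 \sqrt{-62}}{38} = -3390 + \frac{9 i \sqrt{62}}{38}$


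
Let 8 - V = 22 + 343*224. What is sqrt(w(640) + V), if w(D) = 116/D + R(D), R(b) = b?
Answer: I*sqrt(121929310)/40 ≈ 276.05*I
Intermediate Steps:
V = -76846 (V = 8 - (22 + 343*224) = 8 - (22 + 76832) = 8 - 1*76854 = 8 - 76854 = -76846)
w(D) = D + 116/D (w(D) = 116/D + D = D + 116/D)
sqrt(w(640) + V) = sqrt((640 + 116/640) - 76846) = sqrt((640 + 116*(1/640)) - 76846) = sqrt((640 + 29/160) - 76846) = sqrt(102429/160 - 76846) = sqrt(-12192931/160) = I*sqrt(121929310)/40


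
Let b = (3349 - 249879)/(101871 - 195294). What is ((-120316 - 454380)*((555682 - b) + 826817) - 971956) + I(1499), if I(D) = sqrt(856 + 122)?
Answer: -74226077677476100/93423 + sqrt(978) ≈ -7.9452e+11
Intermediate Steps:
b = 246530/93423 (b = -246530/(-93423) = -246530*(-1/93423) = 246530/93423 ≈ 2.6389)
I(D) = sqrt(978)
((-120316 - 454380)*((555682 - b) + 826817) - 971956) + I(1499) = ((-120316 - 454380)*((555682 - 1*246530/93423) + 826817) - 971956) + sqrt(978) = (-574696*((555682 - 246530/93423) + 826817) - 971956) + sqrt(978) = (-574696*(51913232956/93423 + 826817) - 971956) + sqrt(978) = (-574696*129156957547/93423 - 971956) + sqrt(978) = (-74225986874430712/93423 - 971956) + sqrt(978) = -74226077677476100/93423 + sqrt(978)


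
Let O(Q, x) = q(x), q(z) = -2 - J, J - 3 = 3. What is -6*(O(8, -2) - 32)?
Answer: 240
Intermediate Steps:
J = 6 (J = 3 + 3 = 6)
q(z) = -8 (q(z) = -2 - 1*6 = -2 - 6 = -8)
O(Q, x) = -8
-6*(O(8, -2) - 32) = -6*(-8 - 32) = -6*(-40) = 240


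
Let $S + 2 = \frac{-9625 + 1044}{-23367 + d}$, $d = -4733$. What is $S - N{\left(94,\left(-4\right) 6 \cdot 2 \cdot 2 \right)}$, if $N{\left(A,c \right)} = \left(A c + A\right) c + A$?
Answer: $- \frac{24092257019}{28100} \approx -8.5738 \cdot 10^{5}$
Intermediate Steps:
$N{\left(A,c \right)} = A + c \left(A + A c\right)$ ($N{\left(A,c \right)} = \left(A + A c\right) c + A = c \left(A + A c\right) + A = A + c \left(A + A c\right)$)
$S = - \frac{47619}{28100}$ ($S = -2 + \frac{-9625 + 1044}{-23367 - 4733} = -2 - \frac{8581}{-28100} = -2 - - \frac{8581}{28100} = -2 + \frac{8581}{28100} = - \frac{47619}{28100} \approx -1.6946$)
$S - N{\left(94,\left(-4\right) 6 \cdot 2 \cdot 2 \right)} = - \frac{47619}{28100} - 94 \left(1 + \left(-4\right) 6 \cdot 2 \cdot 2 + \left(\left(-4\right) 6 \cdot 2 \cdot 2\right)^{2}\right) = - \frac{47619}{28100} - 94 \left(1 + \left(-24\right) 2 \cdot 2 + \left(\left(-24\right) 2 \cdot 2\right)^{2}\right) = - \frac{47619}{28100} - 94 \left(1 - 96 + \left(\left(-48\right) 2\right)^{2}\right) = - \frac{47619}{28100} - 94 \left(1 - 96 + \left(-96\right)^{2}\right) = - \frac{47619}{28100} - 94 \left(1 - 96 + 9216\right) = - \frac{47619}{28100} - 94 \cdot 9121 = - \frac{47619}{28100} - 857374 = - \frac{24092257019}{28100}$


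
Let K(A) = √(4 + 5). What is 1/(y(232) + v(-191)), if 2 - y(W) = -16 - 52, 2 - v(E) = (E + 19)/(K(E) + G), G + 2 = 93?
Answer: 47/3470 ≈ 0.013545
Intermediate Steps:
K(A) = 3 (K(A) = √9 = 3)
G = 91 (G = -2 + 93 = 91)
v(E) = 169/94 - E/94 (v(E) = 2 - (E + 19)/(3 + 91) = 2 - (19 + E)/94 = 2 - (19/94 + E/94) = 2 + (-19/94 - E/94) = 169/94 - E/94)
y(W) = 70 (y(W) = 2 - (-16 - 52) = 2 - 1*(-68) = 2 + 68 = 70)
1/(y(232) + v(-191)) = 1/(70 + (169/94 - 1/94*(-191))) = 1/(70 + (169/94 + 191/94)) = 1/(70 + 180/47) = 1/(3470/47) = 47/3470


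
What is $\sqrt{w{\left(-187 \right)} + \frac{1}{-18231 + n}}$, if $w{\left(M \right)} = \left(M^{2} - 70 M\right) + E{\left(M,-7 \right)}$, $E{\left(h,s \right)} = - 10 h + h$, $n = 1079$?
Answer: $\frac{\sqrt{57162710461}}{1072} \approx 223.03$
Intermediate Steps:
$E{\left(h,s \right)} = - 9 h$
$w{\left(M \right)} = M^{2} - 79 M$ ($w{\left(M \right)} = \left(M^{2} - 70 M\right) - 9 M = M^{2} - 79 M$)
$\sqrt{w{\left(-187 \right)} + \frac{1}{-18231 + n}} = \sqrt{- 187 \left(-79 - 187\right) + \frac{1}{-18231 + 1079}} = \sqrt{\left(-187\right) \left(-266\right) + \frac{1}{-17152}} = \sqrt{49742 - \frac{1}{17152}} = \sqrt{\frac{853174783}{17152}} = \frac{\sqrt{57162710461}}{1072}$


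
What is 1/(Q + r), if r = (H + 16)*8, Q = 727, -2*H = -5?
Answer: 1/875 ≈ 0.0011429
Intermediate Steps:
H = 5/2 (H = -½*(-5) = 5/2 ≈ 2.5000)
r = 148 (r = (5/2 + 16)*8 = (37/2)*8 = 148)
1/(Q + r) = 1/(727 + 148) = 1/875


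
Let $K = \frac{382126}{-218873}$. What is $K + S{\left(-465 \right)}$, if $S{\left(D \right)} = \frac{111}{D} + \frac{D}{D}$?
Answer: $- \frac{33402516}{33925315} \approx -0.98459$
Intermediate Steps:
$K = - \frac{382126}{218873}$ ($K = 382126 \left(- \frac{1}{218873}\right) = - \frac{382126}{218873} \approx -1.7459$)
$S{\left(D \right)} = 1 + \frac{111}{D}$ ($S{\left(D \right)} = \frac{111}{D} + 1 = 1 + \frac{111}{D}$)
$K + S{\left(-465 \right)} = - \frac{382126}{218873} + \frac{111 - 465}{-465} = - \frac{382126}{218873} - - \frac{118}{155} = - \frac{382126}{218873} + \frac{118}{155} = - \frac{33402516}{33925315}$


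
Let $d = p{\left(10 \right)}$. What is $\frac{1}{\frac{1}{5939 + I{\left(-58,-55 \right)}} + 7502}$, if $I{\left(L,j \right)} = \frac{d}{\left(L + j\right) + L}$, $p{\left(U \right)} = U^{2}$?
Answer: $\frac{1015469}{7618048609} \approx 0.0001333$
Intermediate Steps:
$d = 100$ ($d = 10^{2} = 100$)
$I{\left(L,j \right)} = \frac{100}{j + 2 L}$ ($I{\left(L,j \right)} = \frac{100}{\left(L + j\right) + L} = \frac{100}{j + 2 L}$)
$\frac{1}{\frac{1}{5939 + I{\left(-58,-55 \right)}} + 7502} = \frac{1}{\frac{1}{5939 + \frac{100}{-55 + 2 \left(-58\right)}} + 7502} = \frac{1}{\frac{1}{5939 + \frac{100}{-55 - 116}} + 7502} = \frac{1}{\frac{1}{5939 + \frac{100}{-171}} + 7502} = \frac{1}{\frac{1}{5939 + 100 \left(- \frac{1}{171}\right)} + 7502} = \frac{1}{\frac{1}{5939 - \frac{100}{171}} + 7502} = \frac{1}{\frac{1}{\frac{1015469}{171}} + 7502} = \frac{1}{\frac{171}{1015469} + 7502} = \frac{1}{\frac{7618048609}{1015469}} = \frac{1015469}{7618048609}$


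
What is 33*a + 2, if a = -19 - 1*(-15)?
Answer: -130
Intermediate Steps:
a = -4 (a = -19 + 15 = -4)
33*a + 2 = 33*(-4) + 2 = -132 + 2 = -130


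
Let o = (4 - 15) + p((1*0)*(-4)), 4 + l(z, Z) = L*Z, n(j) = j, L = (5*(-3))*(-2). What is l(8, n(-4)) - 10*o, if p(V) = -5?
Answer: 36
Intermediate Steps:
L = 30 (L = -15*(-2) = 30)
l(z, Z) = -4 + 30*Z
o = -16 (o = (4 - 15) - 5 = -11 - 5 = -16)
l(8, n(-4)) - 10*o = (-4 + 30*(-4)) - 10*(-16) = (-4 - 120) + 160 = -124 + 160 = 36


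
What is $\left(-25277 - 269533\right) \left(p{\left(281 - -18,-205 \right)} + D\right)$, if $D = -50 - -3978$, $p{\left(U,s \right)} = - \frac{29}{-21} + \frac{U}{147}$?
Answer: $- \frac{56792001860}{49} \approx -1.159 \cdot 10^{9}$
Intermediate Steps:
$p{\left(U,s \right)} = \frac{29}{21} + \frac{U}{147}$ ($p{\left(U,s \right)} = \left(-29\right) \left(- \frac{1}{21}\right) + U \frac{1}{147} = \frac{29}{21} + \frac{U}{147}$)
$D = 3928$ ($D = -50 + 3978 = 3928$)
$\left(-25277 - 269533\right) \left(p{\left(281 - -18,-205 \right)} + D\right) = \left(-25277 - 269533\right) \left(\left(\frac{29}{21} + \frac{281 - -18}{147}\right) + 3928\right) = - 294810 \left(\left(\frac{29}{21} + \frac{281 + 18}{147}\right) + 3928\right) = - 294810 \left(\left(\frac{29}{21} + \frac{1}{147} \cdot 299\right) + 3928\right) = - 294810 \left(\left(\frac{29}{21} + \frac{299}{147}\right) + 3928\right) = - 294810 \left(\frac{502}{147} + 3928\right) = \left(-294810\right) \frac{577918}{147} = - \frac{56792001860}{49}$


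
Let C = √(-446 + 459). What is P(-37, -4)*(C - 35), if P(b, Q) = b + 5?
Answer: 1120 - 32*√13 ≈ 1004.6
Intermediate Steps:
P(b, Q) = 5 + b
C = √13 ≈ 3.6056
P(-37, -4)*(C - 35) = (5 - 37)*(√13 - 35) = -32*(-35 + √13) = 1120 - 32*√13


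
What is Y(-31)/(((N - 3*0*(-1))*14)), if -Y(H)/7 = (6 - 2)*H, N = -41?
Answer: -62/41 ≈ -1.5122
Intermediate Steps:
Y(H) = -28*H (Y(H) = -7*(6 - 2)*H = -28*H)
Y(-31)/(((N - 3*0*(-1))*14)) = (-28*(-31))/(((-41 - 3*0*(-1))*14)) = 868/(((-41 + 0*(-1))*14)) = 868/(((-41 + 0)*14)) = 868/((-41*14)) = 868/(-574) = 868*(-1/574) = -62/41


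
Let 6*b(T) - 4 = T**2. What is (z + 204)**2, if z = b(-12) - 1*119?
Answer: 108241/9 ≈ 12027.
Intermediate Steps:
b(T) = 2/3 + T**2/6
z = -283/3 (z = (2/3 + (1/6)*(-12)**2) - 1*119 = (2/3 + (1/6)*144) - 119 = (2/3 + 24) - 119 = 74/3 - 119 = -283/3 ≈ -94.333)
(z + 204)**2 = (-283/3 + 204)**2 = (329/3)**2 = 108241/9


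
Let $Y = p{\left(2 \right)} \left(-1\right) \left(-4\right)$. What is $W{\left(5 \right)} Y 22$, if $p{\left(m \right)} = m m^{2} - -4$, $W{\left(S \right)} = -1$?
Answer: $-1056$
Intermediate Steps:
$p{\left(m \right)} = 4 + m^{3}$ ($p{\left(m \right)} = m^{3} + 4 = 4 + m^{3}$)
$Y = 48$ ($Y = \left(4 + 2^{3}\right) \left(-1\right) \left(-4\right) = \left(4 + 8\right) \left(-1\right) \left(-4\right) = 12 \left(-1\right) \left(-4\right) = \left(-12\right) \left(-4\right) = 48$)
$W{\left(5 \right)} Y 22 = \left(-1\right) 48 \cdot 22 = \left(-48\right) 22 = -1056$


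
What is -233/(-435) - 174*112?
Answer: -8477047/435 ≈ -19487.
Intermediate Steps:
-233/(-435) - 174*112 = -233*(-1/435) - 19488 = 233/435 - 19488 = -8477047/435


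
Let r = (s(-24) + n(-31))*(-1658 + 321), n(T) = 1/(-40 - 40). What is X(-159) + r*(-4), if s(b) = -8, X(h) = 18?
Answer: -856657/20 ≈ -42833.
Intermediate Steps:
n(T) = -1/80 (n(T) = 1/(-80) = -1/80)
r = 857017/80 (r = (-8 - 1/80)*(-1658 + 321) = -641/80*(-1337) = 857017/80 ≈ 10713.)
X(-159) + r*(-4) = 18 + (857017/80)*(-4) = 18 - 857017/20 = -856657/20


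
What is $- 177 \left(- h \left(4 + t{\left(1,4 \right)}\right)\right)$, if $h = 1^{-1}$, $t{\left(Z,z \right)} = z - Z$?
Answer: $1239$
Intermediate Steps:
$h = 1$
$- 177 \left(- h \left(4 + t{\left(1,4 \right)}\right)\right) = - 177 \left(- 1 \left(4 + \left(4 - 1\right)\right)\right) = - 177 \left(- 1 \left(4 + 3\right)\right) = - 177 \left(- 1 \cdot 7\right) = - 177 \left(\left(-1\right) 7\right) = \left(-177\right) \left(-7\right) = 1239$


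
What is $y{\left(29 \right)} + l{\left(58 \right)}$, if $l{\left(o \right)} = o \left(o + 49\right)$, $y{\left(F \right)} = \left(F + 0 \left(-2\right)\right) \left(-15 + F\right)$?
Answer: $6612$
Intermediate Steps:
$y{\left(F \right)} = F \left(-15 + F\right)$ ($y{\left(F \right)} = \left(F + 0\right) \left(-15 + F\right) = F \left(-15 + F\right)$)
$l{\left(o \right)} = o \left(49 + o\right)$
$y{\left(29 \right)} + l{\left(58 \right)} = 29 \left(-15 + 29\right) + 58 \left(49 + 58\right) = 29 \cdot 14 + 58 \cdot 107 = 406 + 6206 = 6612$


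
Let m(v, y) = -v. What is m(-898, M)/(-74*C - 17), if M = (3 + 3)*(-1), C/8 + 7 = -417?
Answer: 2/559 ≈ 0.0035778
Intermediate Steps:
C = -3392 (C = -56 + 8*(-417) = -56 - 3336 = -3392)
M = -6 (M = 6*(-1) = -6)
m(-898, M)/(-74*C - 17) = (-1*(-898))/(-74*(-3392) - 17) = 898/(251008 - 17) = 898/250991 = 898*(1/250991) = 2/559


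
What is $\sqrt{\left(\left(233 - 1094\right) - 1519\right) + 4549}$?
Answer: $3 \sqrt{241} \approx 46.573$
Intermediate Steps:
$\sqrt{\left(\left(233 - 1094\right) - 1519\right) + 4549} = \sqrt{\left(-861 - 1519\right) + 4549} = \sqrt{-2380 + 4549} = \sqrt{2169} = 3 \sqrt{241}$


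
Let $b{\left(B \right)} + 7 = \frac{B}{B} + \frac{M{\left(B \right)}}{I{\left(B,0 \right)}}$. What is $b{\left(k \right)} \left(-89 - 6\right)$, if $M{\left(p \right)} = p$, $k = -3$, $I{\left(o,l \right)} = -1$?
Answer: $285$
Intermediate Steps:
$b{\left(B \right)} = -6 - B$ ($b{\left(B \right)} = -7 + \left(\frac{B}{B} + \frac{B}{-1}\right) = -7 + \left(1 + B \left(-1\right)\right) = -7 - \left(-1 + B\right) = -6 - B$)
$b{\left(k \right)} \left(-89 - 6\right) = \left(-6 - -3\right) \left(-89 - 6\right) = \left(-6 + 3\right) \left(-95\right) = \left(-3\right) \left(-95\right) = 285$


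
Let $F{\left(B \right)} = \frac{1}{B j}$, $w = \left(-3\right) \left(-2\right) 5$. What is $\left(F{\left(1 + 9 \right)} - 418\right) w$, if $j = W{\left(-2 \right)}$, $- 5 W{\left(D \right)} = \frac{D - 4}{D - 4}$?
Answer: $-12555$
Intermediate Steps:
$W{\left(D \right)} = - \frac{1}{5}$ ($W{\left(D \right)} = - \frac{\left(D - 4\right) \frac{1}{D - 4}}{5} = - \frac{\left(-4 + D\right) \frac{1}{-4 + D}}{5} = \left(- \frac{1}{5}\right) 1 = - \frac{1}{5}$)
$j = - \frac{1}{5} \approx -0.2$
$w = 30$ ($w = 6 \cdot 5 = 30$)
$F{\left(B \right)} = - \frac{5}{B}$ ($F{\left(B \right)} = \frac{1}{B \left(- \frac{1}{5}\right)} = \frac{1}{B} \left(-5\right) = - \frac{5}{B}$)
$\left(F{\left(1 + 9 \right)} - 418\right) w = \left(- \frac{5}{1 + 9} - 418\right) 30 = \left(- \frac{5}{10} - 418\right) 30 = \left(\left(-5\right) \frac{1}{10} - 418\right) 30 = \left(- \frac{1}{2} - 418\right) 30 = \left(- \frac{837}{2}\right) 30 = -12555$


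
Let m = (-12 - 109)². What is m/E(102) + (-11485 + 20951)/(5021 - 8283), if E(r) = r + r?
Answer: 22913939/332724 ≈ 68.868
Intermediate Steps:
E(r) = 2*r
m = 14641 (m = (-121)² = 14641)
m/E(102) + (-11485 + 20951)/(5021 - 8283) = 14641/((2*102)) + (-11485 + 20951)/(5021 - 8283) = 14641/204 + 9466/(-3262) = 14641*(1/204) + 9466*(-1/3262) = 14641/204 - 4733/1631 = 22913939/332724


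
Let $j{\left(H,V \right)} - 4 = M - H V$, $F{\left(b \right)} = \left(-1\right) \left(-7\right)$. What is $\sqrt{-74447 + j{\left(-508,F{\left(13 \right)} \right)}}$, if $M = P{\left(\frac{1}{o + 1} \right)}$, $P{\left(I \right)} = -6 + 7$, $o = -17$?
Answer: $23 i \sqrt{134} \approx 266.24 i$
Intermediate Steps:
$F{\left(b \right)} = 7$
$P{\left(I \right)} = 1$
$M = 1$
$j{\left(H,V \right)} = 5 - H V$ ($j{\left(H,V \right)} = 4 - \left(-1 + H V\right) = 5 - H V$)
$\sqrt{-74447 + j{\left(-508,F{\left(13 \right)} \right)}} = \sqrt{-74447 - \left(-5 - 3556\right)} = \sqrt{-74447 + \left(5 + 3556\right)} = \sqrt{-74447 + 3561} = \sqrt{-70886} = 23 i \sqrt{134}$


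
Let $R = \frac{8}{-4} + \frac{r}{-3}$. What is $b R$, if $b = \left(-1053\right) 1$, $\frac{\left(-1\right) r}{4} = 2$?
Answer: $-702$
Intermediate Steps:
$r = -8$ ($r = \left(-4\right) 2 = -8$)
$b = -1053$
$R = \frac{2}{3}$ ($R = \frac{8}{-4} - \frac{8}{-3} = 8 \left(- \frac{1}{4}\right) - - \frac{8}{3} = -2 + \frac{8}{3} = \frac{2}{3} \approx 0.66667$)
$b R = \left(-1053\right) \frac{2}{3} = -702$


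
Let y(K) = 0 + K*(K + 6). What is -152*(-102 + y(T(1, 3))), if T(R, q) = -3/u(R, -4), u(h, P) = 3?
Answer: 16264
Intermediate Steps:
T(R, q) = -1 (T(R, q) = -3/3 = -3*⅓ = -1)
y(K) = K*(6 + K) (y(K) = 0 + K*(6 + K) = K*(6 + K))
-152*(-102 + y(T(1, 3))) = -152*(-102 - (6 - 1)) = -152*(-102 - 1*5) = -152*(-102 - 5) = -152*(-107) = 16264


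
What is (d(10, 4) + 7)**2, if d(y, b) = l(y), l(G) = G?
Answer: 289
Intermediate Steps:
d(y, b) = y
(d(10, 4) + 7)**2 = (10 + 7)**2 = 17**2 = 289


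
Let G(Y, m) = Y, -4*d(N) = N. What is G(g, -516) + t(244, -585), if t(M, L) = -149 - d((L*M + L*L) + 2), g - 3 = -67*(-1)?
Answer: 199171/4 ≈ 49793.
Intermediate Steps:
d(N) = -N/4
g = 70 (g = 3 - 67*(-1) = 3 + 67 = 70)
t(M, L) = -297/2 + L²/4 + L*M/4 (t(M, L) = -149 - (-1)*((L*M + L*L) + 2)/4 = -149 - (-1)*((L*M + L²) + 2)/4 = -149 - (-1)*((L² + L*M) + 2)/4 = -149 - (-1)*(2 + L² + L*M)/4 = -149 - (-½ - L²/4 - L*M/4) = -149 + (½ + L²/4 + L*M/4) = -297/2 + L²/4 + L*M/4)
G(g, -516) + t(244, -585) = 70 + (-297/2 + (¼)*(-585)² + (¼)*(-585)*244) = 70 + (-297/2 + (¼)*342225 - 35685) = 70 + (-297/2 + 342225/4 - 35685) = 70 + 198891/4 = 199171/4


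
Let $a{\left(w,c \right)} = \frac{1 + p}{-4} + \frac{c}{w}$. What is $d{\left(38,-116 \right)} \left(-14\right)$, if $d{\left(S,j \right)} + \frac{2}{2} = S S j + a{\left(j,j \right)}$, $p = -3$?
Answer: $2345049$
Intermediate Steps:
$a{\left(w,c \right)} = \frac{1}{2} + \frac{c}{w}$ ($a{\left(w,c \right)} = \frac{1 - 3}{-4} + \frac{c}{w} = \left(-2\right) \left(- \frac{1}{4}\right) + \frac{c}{w} = \frac{1}{2} + \frac{c}{w}$)
$d{\left(S,j \right)} = \frac{1}{2} + j S^{2}$ ($d{\left(S,j \right)} = -1 + \left(S S j + \frac{j + \frac{j}{2}}{j}\right) = -1 + \left(S^{2} j + \frac{\frac{3}{2} j}{j}\right) = -1 + \left(j S^{2} + \frac{3}{2}\right) = -1 + \left(\frac{3}{2} + j S^{2}\right) = \frac{1}{2} + j S^{2}$)
$d{\left(38,-116 \right)} \left(-14\right) = \left(\frac{1}{2} - 116 \cdot 38^{2}\right) \left(-14\right) = \left(\frac{1}{2} - 167504\right) \left(-14\right) = \left(- \frac{335007}{2}\right) \left(-14\right) = 2345049$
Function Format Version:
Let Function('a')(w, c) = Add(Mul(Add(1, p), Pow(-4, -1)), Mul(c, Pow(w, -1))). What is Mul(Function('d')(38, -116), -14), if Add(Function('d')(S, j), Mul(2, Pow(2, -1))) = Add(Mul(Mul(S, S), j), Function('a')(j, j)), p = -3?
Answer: 2345049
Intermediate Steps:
Function('a')(w, c) = Add(Rational(1, 2), Mul(c, Pow(w, -1))) (Function('a')(w, c) = Add(Mul(Add(1, -3), Pow(-4, -1)), Mul(c, Pow(w, -1))) = Add(Mul(-2, Rational(-1, 4)), Mul(c, Pow(w, -1))) = Add(Rational(1, 2), Mul(c, Pow(w, -1))))
Function('d')(S, j) = Add(Rational(1, 2), Mul(j, Pow(S, 2))) (Function('d')(S, j) = Add(-1, Add(Mul(Mul(S, S), j), Mul(Pow(j, -1), Add(j, Mul(Rational(1, 2), j))))) = Add(-1, Add(Mul(Pow(S, 2), j), Mul(Pow(j, -1), Mul(Rational(3, 2), j)))) = Add(-1, Add(Mul(j, Pow(S, 2)), Rational(3, 2))) = Add(-1, Add(Rational(3, 2), Mul(j, Pow(S, 2)))) = Add(Rational(1, 2), Mul(j, Pow(S, 2))))
Mul(Function('d')(38, -116), -14) = Mul(Add(Rational(1, 2), Mul(-116, Pow(38, 2))), -14) = Mul(Add(Rational(1, 2), Mul(-116, 1444)), -14) = Mul(Add(Rational(1, 2), -167504), -14) = Mul(Rational(-335007, 2), -14) = 2345049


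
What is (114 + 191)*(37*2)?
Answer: 22570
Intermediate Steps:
(114 + 191)*(37*2) = 305*74 = 22570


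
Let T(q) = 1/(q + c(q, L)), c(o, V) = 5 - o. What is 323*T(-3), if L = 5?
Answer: 323/5 ≈ 64.600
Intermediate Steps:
T(q) = 1/5 (T(q) = 1/(q + (5 - q)) = 1/5)
323*T(-3) = 323*(1/5) = 323/5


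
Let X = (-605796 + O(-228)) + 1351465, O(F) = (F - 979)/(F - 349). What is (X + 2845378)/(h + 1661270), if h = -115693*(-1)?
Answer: 690678442/341769217 ≈ 2.0209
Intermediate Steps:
O(F) = (-979 + F)/(-349 + F)
h = 115693
X = 430252220/577 (X = (-605796 + (-979 - 228)/(-349 - 228)) + 1351465 = (-605796 - 1207/(-577)) + 1351465 = (-605796 - 1/577*(-1207)) + 1351465 = (-605796 + 1207/577) + 1351465 = -349543085/577 + 1351465 = 430252220/577 ≈ 7.4567e+5)
(X + 2845378)/(h + 1661270) = (430252220/577 + 2845378)/(115693 + 1661270) = (2072035326/577)/1776963 = (2072035326/577)*(1/1776963) = 690678442/341769217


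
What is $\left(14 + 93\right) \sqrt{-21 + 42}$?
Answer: $107 \sqrt{21} \approx 490.34$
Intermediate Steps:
$\left(14 + 93\right) \sqrt{-21 + 42} = 107 \sqrt{21}$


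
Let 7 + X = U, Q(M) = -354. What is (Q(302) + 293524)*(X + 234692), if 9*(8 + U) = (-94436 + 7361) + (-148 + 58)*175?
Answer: 65450788840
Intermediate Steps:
U = -11433 (U = -8 + ((-94436 + 7361) + (-148 + 58)*175)/9 = -8 + (-87075 - 90*175)/9 = -8 + (-87075 - 15750)/9 = -8 + (1/9)*(-102825) = -8 - 11425 = -11433)
X = -11440 (X = -7 - 11433 = -11440)
(Q(302) + 293524)*(X + 234692) = (-354 + 293524)*(-11440 + 234692) = 293170*223252 = 65450788840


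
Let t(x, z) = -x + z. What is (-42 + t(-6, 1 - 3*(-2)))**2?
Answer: 841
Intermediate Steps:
t(x, z) = z - x
(-42 + t(-6, 1 - 3*(-2)))**2 = (-42 + ((1 - 3*(-2)) - 1*(-6)))**2 = (-42 + ((1 + 6) + 6))**2 = (-42 + (7 + 6))**2 = (-42 + 13)**2 = (-29)**2 = 841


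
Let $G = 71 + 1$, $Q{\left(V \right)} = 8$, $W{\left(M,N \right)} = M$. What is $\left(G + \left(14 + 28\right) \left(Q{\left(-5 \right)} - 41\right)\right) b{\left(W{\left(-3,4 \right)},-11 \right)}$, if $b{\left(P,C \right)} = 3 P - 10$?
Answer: $24966$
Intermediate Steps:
$b{\left(P,C \right)} = -10 + 3 P$
$G = 72$
$\left(G + \left(14 + 28\right) \left(Q{\left(-5 \right)} - 41\right)\right) b{\left(W{\left(-3,4 \right)},-11 \right)} = \left(72 + \left(14 + 28\right) \left(8 - 41\right)\right) \left(-10 + 3 \left(-3\right)\right) = \left(72 + 42 \left(-33\right)\right) \left(-10 - 9\right) = \left(72 - 1386\right) \left(-19\right) = \left(-1314\right) \left(-19\right) = 24966$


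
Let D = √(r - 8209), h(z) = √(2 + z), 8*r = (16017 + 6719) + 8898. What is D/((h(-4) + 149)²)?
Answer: 3*√1891/(2*(-22199*I + 298*√2)) ≈ 5.5763e-5 + 0.0029373*I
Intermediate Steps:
r = 15817/4 (r = ((16017 + 6719) + 8898)/8 = (22736 + 8898)/8 = (⅛)*31634 = 15817/4 ≈ 3954.3)
D = 3*I*√1891/2 (D = √(15817/4 - 8209) = √(-17019/4) = 3*I*√1891/2 ≈ 65.228*I)
D/((h(-4) + 149)²) = (3*I*√1891/2)/((√(2 - 4) + 149)²) = (3*I*√1891/2)/((√(-2) + 149)²) = (3*I*√1891/2)/((I*√2 + 149)²) = (3*I*√1891/2)/((149 + I*√2)²) = (3*I*√1891/2)/(149 + I*√2)² = 3*I*√1891/(2*(149 + I*√2)²)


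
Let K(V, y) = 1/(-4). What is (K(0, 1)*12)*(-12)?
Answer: 36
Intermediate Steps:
K(V, y) = -¼
(K(0, 1)*12)*(-12) = -¼*12*(-12) = -3*(-12) = 36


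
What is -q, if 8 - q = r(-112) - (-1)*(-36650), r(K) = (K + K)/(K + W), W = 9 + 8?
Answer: -3482286/95 ≈ -36656.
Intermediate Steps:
W = 17
r(K) = 2*K/(17 + K) (r(K) = (K + K)/(K + 17) = (2*K)/(17 + K) = 2*K/(17 + K))
q = 3482286/95 (q = 8 - (2*(-112)/(17 - 112) - (-1)*(-36650)) = 8 - (2*(-112)/(-95) - 1*36650) = 8 - (2*(-112)*(-1/95) - 36650) = 8 - (224/95 - 36650) = 8 - 1*(-3481526/95) = 8 + 3481526/95 = 3482286/95 ≈ 36656.)
-q = -1*3482286/95 = -3482286/95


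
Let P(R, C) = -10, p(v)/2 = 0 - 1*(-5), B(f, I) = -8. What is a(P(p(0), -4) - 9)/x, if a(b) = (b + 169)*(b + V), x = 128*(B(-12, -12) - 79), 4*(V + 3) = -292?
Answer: 2375/1856 ≈ 1.2796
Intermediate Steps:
V = -76 (V = -3 + (¼)*(-292) = -3 - 73 = -76)
p(v) = 10 (p(v) = 2*(0 - 1*(-5)) = 2*(0 + 5) = 2*5 = 10)
x = -11136 (x = 128*(-8 - 79) = 128*(-87) = -11136)
a(b) = (-76 + b)*(169 + b) (a(b) = (b + 169)*(b - 76) = (169 + b)*(-76 + b) = (-76 + b)*(169 + b))
a(P(p(0), -4) - 9)/x = (-12844 + (-10 - 9)² + 93*(-10 - 9))/(-11136) = (-12844 + (-19)² + 93*(-19))*(-1/11136) = (-12844 + 361 - 1767)*(-1/11136) = -14250*(-1/11136) = 2375/1856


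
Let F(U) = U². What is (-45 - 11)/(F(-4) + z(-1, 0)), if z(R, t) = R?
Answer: -56/15 ≈ -3.7333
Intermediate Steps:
(-45 - 11)/(F(-4) + z(-1, 0)) = (-45 - 11)/((-4)² - 1) = -56/(16 - 1) = -56/15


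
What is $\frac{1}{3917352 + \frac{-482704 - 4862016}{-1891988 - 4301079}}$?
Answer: $\frac{6193067}{24260428743304} \approx 2.5527 \cdot 10^{-7}$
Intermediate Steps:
$\frac{1}{3917352 + \frac{-482704 - 4862016}{-1891988 - 4301079}} = \frac{1}{3917352 - \frac{5344720}{-6193067}} = \frac{1}{3917352 - - \frac{5344720}{6193067}} = \frac{1}{3917352 + \frac{5344720}{6193067}} = \frac{1}{\frac{24260428743304}{6193067}} = \frac{6193067}{24260428743304}$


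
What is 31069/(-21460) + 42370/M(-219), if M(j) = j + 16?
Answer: -31571283/150220 ≈ -210.17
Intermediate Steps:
M(j) = 16 + j
31069/(-21460) + 42370/M(-219) = 31069/(-21460) + 42370/(16 - 219) = 31069*(-1/21460) + 42370/(-203) = -31069/21460 + 42370*(-1/203) = -31069/21460 - 42370/203 = -31571283/150220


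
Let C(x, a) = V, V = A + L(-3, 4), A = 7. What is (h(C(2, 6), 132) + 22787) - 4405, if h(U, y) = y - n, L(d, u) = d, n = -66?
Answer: 18580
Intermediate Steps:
V = 4 (V = 7 - 3 = 4)
C(x, a) = 4
h(U, y) = 66 + y (h(U, y) = y - 1*(-66) = y + 66 = 66 + y)
(h(C(2, 6), 132) + 22787) - 4405 = ((66 + 132) + 22787) - 4405 = (198 + 22787) - 4405 = 22985 - 4405 = 18580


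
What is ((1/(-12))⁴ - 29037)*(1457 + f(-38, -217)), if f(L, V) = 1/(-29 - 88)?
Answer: -25660174331527/606528 ≈ -4.2307e+7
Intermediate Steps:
f(L, V) = -1/117 (f(L, V) = 1/(-117) = -1/117)
((1/(-12))⁴ - 29037)*(1457 + f(-38, -217)) = ((1/(-12))⁴ - 29037)*(1457 - 1/117) = ((-1/12)⁴ - 29037)*(170468/117) = (1/20736 - 29037)*(170468/117) = -602111231/20736*170468/117 = -25660174331527/606528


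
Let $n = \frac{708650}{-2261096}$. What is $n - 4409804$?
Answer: $- \frac{4985495446917}{1130548} \approx -4.4098 \cdot 10^{6}$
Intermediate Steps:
$n = - \frac{354325}{1130548}$ ($n = 708650 \left(- \frac{1}{2261096}\right) = - \frac{354325}{1130548} \approx -0.31341$)
$n - 4409804 = - \frac{354325}{1130548} - 4409804 = - \frac{4985495446917}{1130548}$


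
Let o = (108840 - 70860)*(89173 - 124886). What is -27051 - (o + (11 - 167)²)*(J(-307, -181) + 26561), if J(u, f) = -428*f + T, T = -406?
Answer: 140549616001641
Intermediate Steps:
o = -1356379740 (o = 37980*(-35713) = -1356379740)
J(u, f) = -406 - 428*f (J(u, f) = -428*f - 406 = -406 - 428*f)
-27051 - (o + (11 - 167)²)*(J(-307, -181) + 26561) = -27051 - (-1356379740 + (11 - 167)²)*((-406 - 428*(-181)) + 26561) = -27051 - (-1356379740 + (-156)²)*((-406 + 77468) + 26561) = -27051 - (-1356379740 + 24336)*(77062 + 26561) = -27051 - (-1356355404)*103623 = -27051 - 1*(-140549616028692) = -27051 + 140549616028692 = 140549616001641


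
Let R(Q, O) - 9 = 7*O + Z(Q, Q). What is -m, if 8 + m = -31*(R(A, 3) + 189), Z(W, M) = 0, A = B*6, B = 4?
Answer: 6797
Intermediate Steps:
A = 24 (A = 4*6 = 24)
R(Q, O) = 9 + 7*O (R(Q, O) = 9 + (7*O + 0) = 9 + 7*O)
m = -6797 (m = -8 - 31*((9 + 7*3) + 189) = -8 - 31*((9 + 21) + 189) = -8 - 31*(30 + 189) = -8 - 31*219 = -8 - 6789 = -6797)
-m = -1*(-6797) = 6797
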